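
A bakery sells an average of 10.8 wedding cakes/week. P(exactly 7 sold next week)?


Poisson(λ=10.8): P(X=7) = e^(-λ)×λ^k/k!
= e^(-10.8) × 10.8^7 / 7!
≈ 2.039950341e-05 × 17138242.6878 / 5040 ≈ 0.069367

P(X=7) ≈ 0.069367 ≈ 6.94%


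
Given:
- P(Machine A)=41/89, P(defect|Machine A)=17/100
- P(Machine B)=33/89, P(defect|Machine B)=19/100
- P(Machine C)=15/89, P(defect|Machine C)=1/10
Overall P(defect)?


P(B) = Σ P(B|Aᵢ)×P(Aᵢ)
  17/100×41/89 = 697/8900
  19/100×33/89 = 627/8900
  1/10×15/89 = 3/178
Sum = 737/4450

P(defect) = 737/4450 ≈ 16.56%


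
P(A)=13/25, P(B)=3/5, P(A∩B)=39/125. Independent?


P(A)×P(B) = 39/125
P(A∩B) = 39/125
Equal ✓ → Independent

Yes, independent


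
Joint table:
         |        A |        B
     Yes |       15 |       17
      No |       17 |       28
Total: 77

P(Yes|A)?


P(Yes|A) = 15/(15+17) = 15/32

P = 15/32 ≈ 46.88%


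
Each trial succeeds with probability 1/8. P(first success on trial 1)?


Geometric: P(X=1) = (1-p)^(k-1)×p = (7/8)^0×1/8 = 1/8

P(X=1) = 1/8 ≈ 12.50%


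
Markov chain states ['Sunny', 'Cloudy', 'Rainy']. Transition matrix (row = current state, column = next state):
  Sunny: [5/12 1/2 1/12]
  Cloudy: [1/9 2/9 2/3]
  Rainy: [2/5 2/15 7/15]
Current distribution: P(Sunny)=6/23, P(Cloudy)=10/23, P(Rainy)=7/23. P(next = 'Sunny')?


P(next=Sunny) = Σᵢ P(now=i)×P(i→Sunny)
= 6/23×5/12 + 10/23×1/9 + 7/23×2/5
= 5/46 + 10/207 + 14/115 = 577/2070

P = 577/2070 ≈ 0.2787


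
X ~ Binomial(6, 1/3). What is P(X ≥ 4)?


P(X ≥ 4) = Σ P(X=i) for i=4..6
P(X=4) = 20/243
P(X=5) = 4/243
P(X=6) = 1/729
Sum = 73/729

P(X ≥ 4) = 73/729 ≈ 10.01%


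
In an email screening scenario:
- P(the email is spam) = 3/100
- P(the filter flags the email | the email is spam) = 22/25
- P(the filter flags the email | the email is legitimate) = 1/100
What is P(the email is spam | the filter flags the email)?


Using Bayes' theorem:
P(A|B) = P(B|A)·P(A) / P(B)

P(the filter flags the email) = 22/25 × 3/100 + 1/100 × 97/100
= 33/1250 + 97/10000 = 361/10000

P(the email is spam|the filter flags the email) = (33/1250) / (361/10000) = 264/361

P(the email is spam|the filter flags the email) = 264/361 ≈ 73.13%


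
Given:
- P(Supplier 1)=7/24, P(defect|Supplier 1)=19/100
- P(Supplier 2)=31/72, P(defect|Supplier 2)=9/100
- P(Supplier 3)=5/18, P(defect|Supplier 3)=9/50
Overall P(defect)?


P(B) = Σ P(B|Aᵢ)×P(Aᵢ)
  19/100×7/24 = 133/2400
  9/100×31/72 = 31/800
  9/50×5/18 = 1/20
Sum = 173/1200

P(defect) = 173/1200 ≈ 14.42%


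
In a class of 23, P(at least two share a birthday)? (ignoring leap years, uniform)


P(all different) = Π(365-i)/365 for i=0..22
= 0.492703
P(match) = 1 - 0.492703 = 0.507297

P ≈ 0.5073 ≈ 50.73%


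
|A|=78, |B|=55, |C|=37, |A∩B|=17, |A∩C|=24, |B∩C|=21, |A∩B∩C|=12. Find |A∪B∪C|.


|A∪B∪C| = 78+55+37-17-24-21+12 = 120

|A∪B∪C| = 120


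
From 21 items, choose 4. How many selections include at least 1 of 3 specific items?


Complement: C(21,4) - C(18,4) = 5985 - 3060 = 2925

2925


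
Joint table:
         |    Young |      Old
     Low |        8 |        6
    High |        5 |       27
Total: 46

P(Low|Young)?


P(Low|Young) = 8/(8+5) = 8/13

P = 8/13 ≈ 61.54%


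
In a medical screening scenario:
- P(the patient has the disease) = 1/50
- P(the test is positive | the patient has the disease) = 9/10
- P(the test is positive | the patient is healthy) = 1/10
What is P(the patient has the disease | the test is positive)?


Using Bayes' theorem:
P(A|B) = P(B|A)·P(A) / P(B)

P(the test is positive) = 9/10 × 1/50 + 1/10 × 49/50
= 9/500 + 49/500 = 29/250

P(the patient has the disease|the test is positive) = (9/500) / (29/250) = 9/58

P(the patient has the disease|the test is positive) = 9/58 ≈ 15.52%


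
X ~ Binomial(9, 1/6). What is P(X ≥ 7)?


P(X ≥ 7) = Σ P(X=i) for i=7..9
P(X=7) = 25/279936
P(X=8) = 5/1119744
P(X=9) = 1/10077696
Sum = 473/5038848

P(X ≥ 7) = 473/5038848 ≈ 0.01%


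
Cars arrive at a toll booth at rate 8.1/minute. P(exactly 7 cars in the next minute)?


Poisson(λ=8.1): P(X=7) = e^(-λ)×λ^k/k!
= e^(-8.1) × 8.1^7 / 7!
≈ 0.0003035391381 × 2287679.2455 / 5040 ≈ 0.137778

P(X=7) ≈ 0.137778 ≈ 13.78%


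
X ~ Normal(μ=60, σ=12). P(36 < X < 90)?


z₁=(36-60)/12=-2.0, z₂=(90-60)/12=2.5
P = Φ(2.5) - Φ(-2.0) = 0.993790 - 0.022750 = 0.971040 ≈ 0.9710

P(36 < X < 90) ≈ 0.9710


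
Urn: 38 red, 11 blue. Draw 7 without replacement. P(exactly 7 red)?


Hypergeometric: C(38,7)×C(11,0)/C(49,7)
= 12620256×1/85900584 = 47804/325381

P(X=7) = 47804/325381 ≈ 14.69%


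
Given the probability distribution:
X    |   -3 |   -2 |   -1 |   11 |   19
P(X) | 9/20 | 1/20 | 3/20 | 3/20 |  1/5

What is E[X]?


E[X] = Σ x·P(X=x)
= (-3)×(9/20) + (-2)×(1/20) + (-1)×(3/20) + (11)×(3/20) + (19)×(1/5)
= 77/20

E[X] = 77/20


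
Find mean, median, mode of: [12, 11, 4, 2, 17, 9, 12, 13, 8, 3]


Sorted: [2, 3, 4, 8, 9, 11, 12, 12, 13, 17]
Mean = 91/10
Median = 10
Freq: {12: 2, 11: 1, 4: 1, 2: 1, 17: 1, 9: 1, 13: 1, 8: 1, 3: 1}
Mode: [12]

Mean=91/10, Median=10, Mode=12


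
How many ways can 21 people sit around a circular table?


Circular arrangements of 21 distinct objects: fix one position to break rotational symmetry.
(n-1)! = 20! = 2432902008176640000

2432902008176640000


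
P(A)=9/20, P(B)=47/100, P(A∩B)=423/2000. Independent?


P(A)×P(B) = 423/2000
P(A∩B) = 423/2000
Equal ✓ → Independent

Yes, independent


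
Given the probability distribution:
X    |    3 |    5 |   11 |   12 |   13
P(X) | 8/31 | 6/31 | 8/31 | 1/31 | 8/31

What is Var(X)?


E[X] = 258/31
E[X²] = 2686/31
Var(X) = E[X²] - (E[X])² = 2686/31 - 66564/961 = 16702/961

Var(X) = 16702/961 ≈ 17.3798


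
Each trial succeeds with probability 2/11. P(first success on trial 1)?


Geometric: P(X=1) = (1-p)^(k-1)×p = (9/11)^0×2/11 = 2/11

P(X=1) = 2/11 ≈ 18.18%


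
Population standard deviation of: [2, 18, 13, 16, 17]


Mean = 66/5
  (2-66/5)²=3136/25
  (18-66/5)²=576/25
  (13-66/5)²=1/25
  (16-66/5)²=196/25
  (17-66/5)²=361/25
Σ(x-μ)² = 854/5
σ² = (854/5)/5 = 854/25

σ = √(854/25) ≈ 5.8447


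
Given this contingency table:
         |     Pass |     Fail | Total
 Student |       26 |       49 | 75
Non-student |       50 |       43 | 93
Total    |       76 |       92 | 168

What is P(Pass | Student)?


P(Pass | Student) = 26/(26+49) = 26/75

P(Pass|Student) = 26/75 ≈ 34.67%


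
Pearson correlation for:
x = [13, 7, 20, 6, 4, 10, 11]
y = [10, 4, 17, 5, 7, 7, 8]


n=7, Σx=71, Σy=58, Σxy=714, Σx²=891, Σy²=592
r = (7×714 - 71×58)/√((7×891 - 71²)(7×592 - 58²))
= 880/√(1196×780) = 880/√932880 ≈ 880/965.8571 ≈ 0.9111

r ≈ 0.9111


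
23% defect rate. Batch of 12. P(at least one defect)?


P(all good) = (77/100)^12 = 43439888521963583647921/1000000000000000000000000
P(≥1 defect) = 956560111478036416352079/1000000000000000000000000

P = 956560111478036416352079/1000000000000000000000000 ≈ 95.66%


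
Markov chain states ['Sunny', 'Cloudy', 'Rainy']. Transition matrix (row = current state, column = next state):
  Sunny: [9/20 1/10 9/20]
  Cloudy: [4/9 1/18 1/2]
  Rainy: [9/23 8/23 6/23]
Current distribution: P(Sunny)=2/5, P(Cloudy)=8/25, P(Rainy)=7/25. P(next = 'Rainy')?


P(next=Rainy) = Σᵢ P(now=i)×P(i→Rainy)
= 2/5×9/20 + 8/25×1/2 + 7/25×6/23
= 9/50 + 4/25 + 42/575 = 19/46

P = 19/46 ≈ 0.4130


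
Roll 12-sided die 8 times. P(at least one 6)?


P(no 6)^8 = (11/12)^8 = 214358881/429981696
P(≥1) = 1 - 214358881/429981696 = 215622815/429981696

P = 215622815/429981696 ≈ 50.15%


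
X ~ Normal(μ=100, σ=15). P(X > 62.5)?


z = (62.5-100)/15 = -2.5
P(X > 62.5) = 1 - P(Z ≤ -2.5) = 1 - 0.0062 = 0.9938

P(X > 62.5) ≈ 0.9938


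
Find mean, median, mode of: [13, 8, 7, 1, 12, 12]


Sorted: [1, 7, 8, 12, 12, 13]
Mean = 53/6
Median = 10
Freq: {13: 1, 8: 1, 7: 1, 1: 1, 12: 2}
Mode: [12]

Mean=53/6, Median=10, Mode=12


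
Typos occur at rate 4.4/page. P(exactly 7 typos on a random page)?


Poisson(λ=4.4): P(X=7) = e^(-λ)×λ^k/k!
= e^(-4.4) × 4.4^7 / 7!
≈ 0.0122773399 × 31927.7809664 / 5040 ≈ 0.077775

P(X=7) ≈ 0.077775 ≈ 7.78%


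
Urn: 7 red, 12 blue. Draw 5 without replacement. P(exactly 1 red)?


Hypergeometric: C(7,1)×C(12,4)/C(19,5)
= 7×495/11628 = 385/1292

P(X=1) = 385/1292 ≈ 29.80%


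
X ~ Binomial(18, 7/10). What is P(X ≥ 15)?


P(X ≥ 15) = Σ P(X=i) for i=15..18
P(X=15) = 6537392199191511/62500000000000000
P(X=16) = 45761745394340577/1000000000000000000
P(X=17) = 6281023877654589/500000000000000000
P(X=18) = 1628413597910449/1000000000000000000
Sum = 8227524096731219/50000000000000000

P(X ≥ 15) = 8227524096731219/50000000000000000 ≈ 16.46%


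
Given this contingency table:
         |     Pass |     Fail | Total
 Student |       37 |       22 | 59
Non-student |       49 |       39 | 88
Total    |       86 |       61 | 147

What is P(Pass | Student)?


P(Pass | Student) = 37/(37+22) = 37/59

P(Pass|Student) = 37/59 ≈ 62.71%


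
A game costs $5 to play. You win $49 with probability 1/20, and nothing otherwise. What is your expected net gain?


E[gain] = (49-5)×1/20 + (-5)×19/20
= 11/5 - 19/4 = -51/20

Expected net gain = $-51/20 ≈ $-2.55


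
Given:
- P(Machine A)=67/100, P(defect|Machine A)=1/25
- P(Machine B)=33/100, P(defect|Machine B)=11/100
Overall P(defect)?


P(B) = Σ P(B|Aᵢ)×P(Aᵢ)
  1/25×67/100 = 67/2500
  11/100×33/100 = 363/10000
Sum = 631/10000

P(defect) = 631/10000 ≈ 6.31%


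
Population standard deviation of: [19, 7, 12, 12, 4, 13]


Mean = 67/6
  (19-67/6)²=2209/36
  (7-67/6)²=625/36
  (12-67/6)²=25/36
  (12-67/6)²=25/36
  (4-67/6)²=1849/36
  (13-67/6)²=121/36
Σ(x-μ)² = 809/6
σ² = (809/6)/6 = 809/36

σ = √(809/36) ≈ 4.7405


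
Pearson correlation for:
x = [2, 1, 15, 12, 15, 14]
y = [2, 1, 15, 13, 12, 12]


n=6, Σx=59, Σy=55, Σxy=734, Σx²=795, Σy²=687
r = (6×734 - 59×55)/√((6×795 - 59²)(6×687 - 55²))
= 1159/√(1289×1097) = 1159/√1414033 ≈ 1159/1189.1312 ≈ 0.9747

r ≈ 0.9747


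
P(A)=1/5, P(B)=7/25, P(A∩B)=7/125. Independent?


P(A)×P(B) = 7/125
P(A∩B) = 7/125
Equal ✓ → Independent

Yes, independent


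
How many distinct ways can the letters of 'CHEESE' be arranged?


Letters: 6, freq: {'C': 1, 'H': 1, 'E': 3, 'S': 1}
6!/(1!×1!×3!×1!) = 720/6 = 120

120


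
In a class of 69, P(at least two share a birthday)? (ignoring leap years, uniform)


P(all different) = Π(365-i)/365 for i=0..68
= 0.001036
P(match) = 1 - 0.001036 = 0.998964

P ≈ 0.9990 ≈ 99.90%


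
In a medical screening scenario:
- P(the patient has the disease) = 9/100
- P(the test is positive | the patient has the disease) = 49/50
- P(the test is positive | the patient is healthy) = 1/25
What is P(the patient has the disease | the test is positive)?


Using Bayes' theorem:
P(A|B) = P(B|A)·P(A) / P(B)

P(the test is positive) = 49/50 × 9/100 + 1/25 × 91/100
= 441/5000 + 91/2500 = 623/5000

P(the patient has the disease|the test is positive) = (441/5000) / (623/5000) = 63/89

P(the patient has the disease|the test is positive) = 63/89 ≈ 70.79%


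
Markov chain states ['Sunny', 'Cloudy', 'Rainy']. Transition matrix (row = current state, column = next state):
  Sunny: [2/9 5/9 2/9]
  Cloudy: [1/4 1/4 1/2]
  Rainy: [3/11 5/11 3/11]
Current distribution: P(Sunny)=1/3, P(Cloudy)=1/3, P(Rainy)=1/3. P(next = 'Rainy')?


P(next=Rainy) = Σᵢ P(now=i)×P(i→Rainy)
= 1/3×2/9 + 1/3×1/2 + 1/3×3/11
= 2/27 + 1/6 + 1/11 = 197/594

P = 197/594 ≈ 0.3316


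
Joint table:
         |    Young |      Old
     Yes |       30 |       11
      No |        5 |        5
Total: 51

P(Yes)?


P(Yes) = (30+11)/51 = 41/51

P(Yes) = 41/51 ≈ 80.39%


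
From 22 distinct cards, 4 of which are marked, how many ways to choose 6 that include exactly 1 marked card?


Choose 1 of the 4 marked cards and 5 of the other 18 cards:
C(4,1)×C(18,5) = 4×8568 = 34272

34272


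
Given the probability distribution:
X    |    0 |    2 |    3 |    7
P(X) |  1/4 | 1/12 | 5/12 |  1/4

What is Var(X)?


E[X] = 19/6
E[X²] = 49/3
Var(X) = E[X²] - (E[X])² = 49/3 - 361/36 = 227/36

Var(X) = 227/36 ≈ 6.3056


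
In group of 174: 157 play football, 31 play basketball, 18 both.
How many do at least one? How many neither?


|A∪B| = 157+31-18 = 170
Neither = 174-170 = 4

At least one: 170; Neither: 4


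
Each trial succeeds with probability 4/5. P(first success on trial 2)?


Geometric: P(X=2) = (1-p)^(k-1)×p = (1/5)^1×4/5 = 4/25

P(X=2) = 4/25 ≈ 16.00%


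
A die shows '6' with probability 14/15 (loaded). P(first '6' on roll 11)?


Geometric: P(X=11) = (1-p)^(k-1)×p = (1/15)^10×14/15 = 14/8649755859375

P(X=11) = 14/8649755859375 ≈ 0.00%


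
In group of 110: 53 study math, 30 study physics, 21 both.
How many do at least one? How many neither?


|A∪B| = 53+30-21 = 62
Neither = 110-62 = 48

At least one: 62; Neither: 48


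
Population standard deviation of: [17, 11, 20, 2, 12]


Mean = 62/5
  (17-62/5)²=529/25
  (11-62/5)²=49/25
  (20-62/5)²=1444/25
  (2-62/5)²=2704/25
  (12-62/5)²=4/25
Σ(x-μ)² = 946/5
σ² = (946/5)/5 = 946/25

σ = √(946/25) ≈ 6.1514


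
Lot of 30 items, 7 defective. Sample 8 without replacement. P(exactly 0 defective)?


Hypergeometric: C(7,0)×C(23,8)/C(30,8)
= 1×490314/5852925 = 7106/84825

P(X=0) = 7106/84825 ≈ 8.38%


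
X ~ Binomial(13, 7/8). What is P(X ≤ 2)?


P(X ≤ 2) = Σ P(X=i) for i=0..2
P(X=0) = 1/549755813888
P(X=1) = 91/549755813888
P(X=2) = 1911/274877906944
Sum = 1957/274877906944

P(X ≤ 2) = 1957/274877906944 ≈ 0.00%


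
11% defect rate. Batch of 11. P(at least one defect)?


P(all good) = (89/100)^11 = 2775173073766990340489/10000000000000000000000
P(≥1 defect) = 7224826926233009659511/10000000000000000000000

P = 7224826926233009659511/10000000000000000000000 ≈ 72.25%


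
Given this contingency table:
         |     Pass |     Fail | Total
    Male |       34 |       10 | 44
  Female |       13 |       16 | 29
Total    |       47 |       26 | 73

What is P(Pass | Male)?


P(Pass | Male) = 34/(34+10) = 34/44 = 17/22

P(Pass|Male) = 17/22 ≈ 77.27%


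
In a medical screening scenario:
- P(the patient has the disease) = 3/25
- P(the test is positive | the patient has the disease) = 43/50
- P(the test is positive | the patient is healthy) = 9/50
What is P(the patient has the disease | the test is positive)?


Using Bayes' theorem:
P(A|B) = P(B|A)·P(A) / P(B)

P(the test is positive) = 43/50 × 3/25 + 9/50 × 22/25
= 129/1250 + 99/625 = 327/1250

P(the patient has the disease|the test is positive) = (129/1250) / (327/1250) = 43/109

P(the patient has the disease|the test is positive) = 43/109 ≈ 39.45%


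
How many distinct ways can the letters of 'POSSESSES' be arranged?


Letters: 9, freq: {'P': 1, 'O': 1, 'S': 5, 'E': 2}
9!/(1!×1!×5!×2!) = 362880/240 = 1512

1512


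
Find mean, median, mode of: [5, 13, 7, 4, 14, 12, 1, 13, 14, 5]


Sorted: [1, 4, 5, 5, 7, 12, 13, 13, 14, 14]
Mean = 88/10 = 44/5
Median = 19/2
Freq: {5: 2, 13: 2, 7: 1, 4: 1, 14: 2, 12: 1, 1: 1}
Mode: [5, 13, 14]

Mean=44/5, Median=19/2, Mode=[5, 13, 14]


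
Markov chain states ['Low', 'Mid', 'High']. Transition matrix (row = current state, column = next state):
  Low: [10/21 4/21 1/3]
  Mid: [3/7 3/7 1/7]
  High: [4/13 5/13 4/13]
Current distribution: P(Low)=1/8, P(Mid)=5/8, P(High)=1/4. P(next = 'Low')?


P(next=Low) = Σᵢ P(now=i)×P(i→Low)
= 1/8×10/21 + 5/8×3/7 + 1/4×4/13
= 5/84 + 15/56 + 1/13 = 883/2184

P = 883/2184 ≈ 0.4043


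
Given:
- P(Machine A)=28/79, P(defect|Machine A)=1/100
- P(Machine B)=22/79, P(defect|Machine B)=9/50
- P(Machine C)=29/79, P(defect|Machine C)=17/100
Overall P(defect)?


P(B) = Σ P(B|Aᵢ)×P(Aᵢ)
  1/100×28/79 = 7/1975
  9/50×22/79 = 99/1975
  17/100×29/79 = 493/7900
Sum = 917/7900

P(defect) = 917/7900 ≈ 11.61%


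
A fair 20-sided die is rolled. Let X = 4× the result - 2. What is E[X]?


E[die] = (1+20)/2 = 21/2
E[X] = 4×21/2 - 2 = 40

E[X] = 40


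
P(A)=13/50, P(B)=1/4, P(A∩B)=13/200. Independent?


P(A)×P(B) = 13/200
P(A∩B) = 13/200
Equal ✓ → Independent

Yes, independent


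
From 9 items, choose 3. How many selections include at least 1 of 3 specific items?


Complement: C(9,3) - C(6,3) = 84 - 20 = 64

64


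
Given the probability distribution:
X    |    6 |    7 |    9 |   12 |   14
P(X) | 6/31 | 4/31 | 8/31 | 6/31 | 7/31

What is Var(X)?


E[X] = 306/31
E[X²] = 3296/31
Var(X) = E[X²] - (E[X])² = 3296/31 - 93636/961 = 8540/961

Var(X) = 8540/961 ≈ 8.8866


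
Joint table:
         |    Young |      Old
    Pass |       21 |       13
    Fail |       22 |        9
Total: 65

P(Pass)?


P(Pass) = (21+13)/65 = 34/65

P(Pass) = 34/65 ≈ 52.31%


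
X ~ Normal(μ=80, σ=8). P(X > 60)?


z = (60-80)/8 = -2.5
P(X > 60) = 1 - P(Z ≤ -2.5) = 1 - 0.0062 = 0.9938

P(X > 60) ≈ 0.9938


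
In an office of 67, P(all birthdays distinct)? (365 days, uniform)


P(all different) = Π(365-i)/365 for i=0..66
= (365/365)×(364/365)×...×(299/365)
= 0.001560

P ≈ 0.0016 ≈ 0.16%


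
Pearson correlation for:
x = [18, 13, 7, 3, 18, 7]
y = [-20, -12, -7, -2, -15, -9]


n=6, Σx=66, Σy=-65, Σxy=-904, Σx²=924, Σy²=903
r = (6×(-904) - 66×(-65))/√((6×924 - 66²)(6×903 - (-65)²))
= -1134/√(1188×1193) = -1134/√1417284 ≈ -1134/1190.4974 ≈ -0.9525

r ≈ -0.9525


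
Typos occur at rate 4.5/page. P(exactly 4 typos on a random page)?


Poisson(λ=4.5): P(X=4) = e^(-λ)×λ^k/k!
= e^(-4.5) × 4.5^4 / 4!
≈ 0.01110899654 × 410.0625 / 24 ≈ 0.189808

P(X=4) ≈ 0.189808 ≈ 18.98%


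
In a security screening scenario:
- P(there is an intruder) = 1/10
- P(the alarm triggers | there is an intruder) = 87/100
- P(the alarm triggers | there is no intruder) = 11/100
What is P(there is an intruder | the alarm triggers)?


Using Bayes' theorem:
P(A|B) = P(B|A)·P(A) / P(B)

P(the alarm triggers) = 87/100 × 1/10 + 11/100 × 9/10
= 87/1000 + 99/1000 = 93/500

P(there is an intruder|the alarm triggers) = (87/1000) / (93/500) = 29/62

P(there is an intruder|the alarm triggers) = 29/62 ≈ 46.77%


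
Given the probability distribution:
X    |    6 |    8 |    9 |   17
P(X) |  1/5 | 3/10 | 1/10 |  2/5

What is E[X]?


E[X] = Σ x·P(X=x)
= (6)×(1/5) + (8)×(3/10) + (9)×(1/10) + (17)×(2/5)
= 113/10

E[X] = 113/10


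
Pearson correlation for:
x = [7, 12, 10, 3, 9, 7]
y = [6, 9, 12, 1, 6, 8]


n=6, Σx=48, Σy=42, Σxy=383, Σx²=432, Σy²=362
r = (6×383 - 48×42)/√((6×432 - 48²)(6×362 - 42²))
= 282/√(288×408) = 282/√117504 ≈ 282/342.7886 ≈ 0.8227

r ≈ 0.8227


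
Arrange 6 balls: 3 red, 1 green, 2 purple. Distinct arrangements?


6!/(3!×1!×2!) = 60

60


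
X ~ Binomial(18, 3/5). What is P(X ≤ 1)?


P(X ≤ 1) = Σ P(X=i) for i=0..1
P(X=0) = 262144/3814697265625
P(X=1) = 7077888/3814697265625
Sum = 7340032/3814697265625

P(X ≤ 1) = 7340032/3814697265625 ≈ 0.00%


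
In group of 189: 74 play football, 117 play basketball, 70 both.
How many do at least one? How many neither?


|A∪B| = 74+117-70 = 121
Neither = 189-121 = 68

At least one: 121; Neither: 68


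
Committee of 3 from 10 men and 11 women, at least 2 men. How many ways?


Count by #men:
  2M,1W: C(10,2)×C(11,1)=495
  3M,0W: C(10,3)×C(11,0)=120
Total = 615

615


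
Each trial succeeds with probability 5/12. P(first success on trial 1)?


Geometric: P(X=1) = (1-p)^(k-1)×p = (7/12)^0×5/12 = 5/12

P(X=1) = 5/12 ≈ 41.67%


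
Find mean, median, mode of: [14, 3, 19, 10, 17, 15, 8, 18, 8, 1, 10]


Sorted: [1, 3, 8, 8, 10, 10, 14, 15, 17, 18, 19]
Mean = 123/11
Median = 10
Freq: {14: 1, 3: 1, 19: 1, 10: 2, 17: 1, 15: 1, 8: 2, 18: 1, 1: 1}
Mode: [8, 10]

Mean=123/11, Median=10, Mode=[8, 10]


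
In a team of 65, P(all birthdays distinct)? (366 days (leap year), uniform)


P(all different) = Π(366-i)/366 for i=0..64
= (366/366)×(365/366)×...×(302/366)
= 0.002358

P ≈ 0.0024 ≈ 0.24%


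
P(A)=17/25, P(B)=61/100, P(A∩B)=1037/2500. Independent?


P(A)×P(B) = 1037/2500
P(A∩B) = 1037/2500
Equal ✓ → Independent

Yes, independent


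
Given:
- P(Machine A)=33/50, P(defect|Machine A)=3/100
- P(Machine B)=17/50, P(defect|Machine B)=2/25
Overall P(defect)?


P(B) = Σ P(B|Aᵢ)×P(Aᵢ)
  3/100×33/50 = 99/5000
  2/25×17/50 = 17/625
Sum = 47/1000

P(defect) = 47/1000 ≈ 4.70%


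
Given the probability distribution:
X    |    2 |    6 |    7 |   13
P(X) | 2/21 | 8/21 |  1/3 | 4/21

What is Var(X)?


E[X] = 51/7
E[X²] = 1315/21
Var(X) = E[X²] - (E[X])² = 1315/21 - 2601/49 = 1402/147

Var(X) = 1402/147 ≈ 9.5374


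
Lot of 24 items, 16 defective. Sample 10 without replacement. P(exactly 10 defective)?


Hypergeometric: C(16,10)×C(8,0)/C(24,10)
= 8008×1/1961256 = 91/22287

P(X=10) = 91/22287 ≈ 0.41%


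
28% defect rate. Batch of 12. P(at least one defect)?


P(all good) = (18/25)^12 = 1156831381426176/59604644775390625
P(≥1 defect) = 58447813393964449/59604644775390625

P = 58447813393964449/59604644775390625 ≈ 98.06%


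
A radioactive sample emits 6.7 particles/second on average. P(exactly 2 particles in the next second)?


Poisson(λ=6.7): P(X=2) = e^(-λ)×λ^k/k!
= e^(-6.7) × 6.7^2 / 2!
≈ 0.001230911903 × 44.89 / 2 ≈ 0.027628

P(X=2) ≈ 0.027628 ≈ 2.76%


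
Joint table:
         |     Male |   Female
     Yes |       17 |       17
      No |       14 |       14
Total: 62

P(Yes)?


P(Yes) = (17+17)/62 = 34/62 = 17/31

P(Yes) = 17/31 ≈ 54.84%


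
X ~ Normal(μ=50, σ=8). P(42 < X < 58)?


z₁=(42-50)/8=-1.0, z₂=(58-50)/8=1.0
P = Φ(1.0) - Φ(-1.0) = 0.841345 - 0.158655 = 0.682690 ≈ 0.6827

P(42 < X < 58) ≈ 0.6827


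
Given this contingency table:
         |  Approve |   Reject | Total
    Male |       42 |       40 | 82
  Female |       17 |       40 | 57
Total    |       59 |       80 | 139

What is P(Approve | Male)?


P(Approve | Male) = 42/(42+40) = 42/82 = 21/41

P(Approve|Male) = 21/41 ≈ 51.22%


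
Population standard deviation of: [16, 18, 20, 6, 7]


Mean = 67/5
  (16-67/5)²=169/25
  (18-67/5)²=529/25
  (20-67/5)²=1089/25
  (6-67/5)²=1369/25
  (7-67/5)²=1024/25
Σ(x-μ)² = 836/5
σ² = (836/5)/5 = 836/25

σ = √(836/25) ≈ 5.7827


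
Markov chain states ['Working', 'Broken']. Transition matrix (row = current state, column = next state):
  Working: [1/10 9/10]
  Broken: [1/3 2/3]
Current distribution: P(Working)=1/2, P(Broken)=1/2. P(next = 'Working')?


P(next=Working) = Σᵢ P(now=i)×P(i→Working)
= 1/2×1/10 + 1/2×1/3
= 1/20 + 1/6 = 13/60

P = 13/60 ≈ 0.2167


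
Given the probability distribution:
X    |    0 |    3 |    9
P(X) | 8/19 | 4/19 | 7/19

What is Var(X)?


E[X] = 75/19
E[X²] = 603/19
Var(X) = E[X²] - (E[X])² = 603/19 - 5625/361 = 5832/361

Var(X) = 5832/361 ≈ 16.1551


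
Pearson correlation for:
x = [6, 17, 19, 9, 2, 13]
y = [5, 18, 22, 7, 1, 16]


n=6, Σx=66, Σy=69, Σxy=1027, Σx²=940, Σy²=1139
r = (6×1027 - 66×69)/√((6×940 - 66²)(6×1139 - 69²))
= 1608/√(1284×2073) = 1608/√2661732 ≈ 1608/1631.4815 ≈ 0.9856

r ≈ 0.9856


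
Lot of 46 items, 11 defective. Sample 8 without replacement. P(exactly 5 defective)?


Hypergeometric: C(11,5)×C(35,3)/C(46,8)
= 462×6545/260932815 = 18326/1581411

P(X=5) = 18326/1581411 ≈ 1.16%


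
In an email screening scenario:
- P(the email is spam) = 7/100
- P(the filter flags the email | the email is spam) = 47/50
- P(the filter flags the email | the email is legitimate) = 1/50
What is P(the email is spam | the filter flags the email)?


Using Bayes' theorem:
P(A|B) = P(B|A)·P(A) / P(B)

P(the filter flags the email) = 47/50 × 7/100 + 1/50 × 93/100
= 329/5000 + 93/5000 = 211/2500

P(the email is spam|the filter flags the email) = (329/5000) / (211/2500) = 329/422

P(the email is spam|the filter flags the email) = 329/422 ≈ 77.96%


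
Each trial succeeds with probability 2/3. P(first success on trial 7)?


Geometric: P(X=7) = (1-p)^(k-1)×p = (1/3)^6×2/3 = 2/2187

P(X=7) = 2/2187 ≈ 0.09%


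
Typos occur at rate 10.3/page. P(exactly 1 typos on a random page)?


Poisson(λ=10.3): P(X=1) = e^(-λ)×λ^k/k!
= e^(-10.3) × 10.3^1 / 1!
≈ 3.363309519e-05 × 10.3 / 1 ≈ 0.000346

P(X=1) ≈ 0.000346 ≈ 0.03%


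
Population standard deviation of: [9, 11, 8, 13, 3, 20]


Mean = 64/6 = 32/3
  (9-32/3)²=25/9
  (11-32/3)²=1/9
  (8-32/3)²=64/9
  (13-32/3)²=49/9
  (3-32/3)²=529/9
  (20-32/3)²=784/9
Σ(x-μ)² = 484/3
σ² = (484/3)/6 = 242/9

σ = √(242/9) ≈ 5.1854


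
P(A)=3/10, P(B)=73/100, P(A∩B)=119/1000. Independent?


P(A)×P(B) = 219/1000
P(A∩B) = 119/1000
Not equal → NOT independent

No, not independent


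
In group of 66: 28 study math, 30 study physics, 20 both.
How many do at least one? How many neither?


|A∪B| = 28+30-20 = 38
Neither = 66-38 = 28

At least one: 38; Neither: 28


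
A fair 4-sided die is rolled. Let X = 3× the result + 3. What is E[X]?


E[die] = (1+4)/2 = 5/2
E[X] = 3×5/2 + 3 = 21/2

E[X] = 21/2


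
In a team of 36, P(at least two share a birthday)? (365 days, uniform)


P(all different) = Π(365-i)/365 for i=0..35
= 0.167818
P(match) = 1 - 0.167818 = 0.832182

P ≈ 0.8322 ≈ 83.22%


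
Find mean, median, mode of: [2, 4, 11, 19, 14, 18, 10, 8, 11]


Sorted: [2, 4, 8, 10, 11, 11, 14, 18, 19]
Mean = 97/9
Median = 11
Freq: {2: 1, 4: 1, 11: 2, 19: 1, 14: 1, 18: 1, 10: 1, 8: 1}
Mode: [11]

Mean=97/9, Median=11, Mode=11


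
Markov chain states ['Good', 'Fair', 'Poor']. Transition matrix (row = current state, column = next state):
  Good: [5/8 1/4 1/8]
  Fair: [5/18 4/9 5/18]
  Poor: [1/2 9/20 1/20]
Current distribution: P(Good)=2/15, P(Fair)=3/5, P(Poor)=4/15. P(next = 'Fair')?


P(next=Fair) = Σᵢ P(now=i)×P(i→Fair)
= 2/15×1/4 + 3/5×4/9 + 4/15×9/20
= 1/30 + 4/15 + 3/25 = 21/50

P = 21/50 ≈ 0.4200


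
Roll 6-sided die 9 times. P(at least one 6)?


P(no 6)^9 = (5/6)^9 = 1953125/10077696
P(≥1) = 1 - 1953125/10077696 = 8124571/10077696

P = 8124571/10077696 ≈ 80.62%


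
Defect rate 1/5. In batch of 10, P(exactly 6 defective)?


Binomial: P(X=6) = C(10,6)×p^6×(1-p)^4
= 210 × 1/15625 × 256/625 = 10752/1953125

P(X=6) = 10752/1953125 ≈ 0.55%


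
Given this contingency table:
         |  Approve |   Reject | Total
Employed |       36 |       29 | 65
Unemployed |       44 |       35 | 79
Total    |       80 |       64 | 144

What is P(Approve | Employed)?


P(Approve | Employed) = 36/(36+29) = 36/65

P(Approve|Employed) = 36/65 ≈ 55.38%


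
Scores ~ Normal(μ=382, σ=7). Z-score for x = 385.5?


z = (x - μ)/σ = (385.5 - 382)/7 = 0.5

z = 0.5


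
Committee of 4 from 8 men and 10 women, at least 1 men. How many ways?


Count by #men:
  1M,3W: C(8,1)×C(10,3)=960
  2M,2W: C(8,2)×C(10,2)=1260
  3M,1W: C(8,3)×C(10,1)=560
  4M,0W: C(8,4)×C(10,0)=70
Total = 2850

2850


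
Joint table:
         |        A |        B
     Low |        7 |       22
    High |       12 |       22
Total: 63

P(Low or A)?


P(Low∨A) = P(Low) + P(A) - P(Low∧A)
= (29 + 19 - 7)/63 = 41/63

P = 41/63 ≈ 65.08%


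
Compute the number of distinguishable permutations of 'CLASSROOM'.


Letters: 9, freq: {'C': 1, 'L': 1, 'A': 1, 'S': 2, 'R': 1, 'O': 2, 'M': 1}
9!/(1!×1!×1!×2!×1!×2!×1!) = 362880/4 = 90720

90720


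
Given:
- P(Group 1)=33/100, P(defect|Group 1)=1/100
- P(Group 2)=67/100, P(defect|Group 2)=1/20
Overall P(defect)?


P(B) = Σ P(B|Aᵢ)×P(Aᵢ)
  1/100×33/100 = 33/10000
  1/20×67/100 = 67/2000
Sum = 23/625

P(defect) = 23/625 ≈ 3.68%


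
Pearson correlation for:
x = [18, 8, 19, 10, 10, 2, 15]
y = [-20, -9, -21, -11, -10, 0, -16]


n=7, Σx=82, Σy=-87, Σxy=-1281, Σx²=1178, Σy²=1399
r = (7×(-1281) - 82×(-87))/√((7×1178 - 82²)(7×1399 - (-87)²))
= -1833/√(1522×2224) = -1833/√3384928 ≈ -1833/1839.8174 ≈ -0.9963

r ≈ -0.9963


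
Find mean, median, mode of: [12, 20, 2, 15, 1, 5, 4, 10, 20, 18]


Sorted: [1, 2, 4, 5, 10, 12, 15, 18, 20, 20]
Mean = 107/10
Median = 11
Freq: {12: 1, 20: 2, 2: 1, 15: 1, 1: 1, 5: 1, 4: 1, 10: 1, 18: 1}
Mode: [20]

Mean=107/10, Median=11, Mode=20


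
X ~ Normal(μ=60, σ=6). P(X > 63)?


z = (63-60)/6 = 0.5
P(X > 63) = 1 - P(Z ≤ 0.5) = 1 - 0.6915 = 0.3085

P(X > 63) ≈ 0.3085


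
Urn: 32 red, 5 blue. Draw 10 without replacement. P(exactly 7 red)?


Hypergeometric: C(32,7)×C(5,3)/C(37,10)
= 3365856×10/348330136 = 4680/48433

P(X=7) = 4680/48433 ≈ 9.66%


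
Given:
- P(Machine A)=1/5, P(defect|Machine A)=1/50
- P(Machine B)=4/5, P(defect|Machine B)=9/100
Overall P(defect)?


P(B) = Σ P(B|Aᵢ)×P(Aᵢ)
  1/50×1/5 = 1/250
  9/100×4/5 = 9/125
Sum = 19/250

P(defect) = 19/250 ≈ 7.60%


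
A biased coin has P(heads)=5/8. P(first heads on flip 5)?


Geometric: P(X=5) = (1-p)^(k-1)×p = (3/8)^4×5/8 = 405/32768

P(X=5) = 405/32768 ≈ 1.24%


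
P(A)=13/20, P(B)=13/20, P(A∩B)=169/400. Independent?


P(A)×P(B) = 169/400
P(A∩B) = 169/400
Equal ✓ → Independent

Yes, independent


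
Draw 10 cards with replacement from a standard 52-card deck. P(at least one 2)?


P(not a 2) = 48/52 = 12/13
P(none in 10 draws) = (12/13)^10 = 61917364224/137858491849
P(≥1 2) = 1 - 61917364224/137858491849 = 75941127625/137858491849

P = 75941127625/137858491849 ≈ 55.09%


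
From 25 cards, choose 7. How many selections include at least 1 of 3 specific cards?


Complement: C(25,7) - C(22,7) = 480700 - 170544 = 310156

310156


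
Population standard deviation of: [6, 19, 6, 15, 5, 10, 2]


Mean = 63/7 = 9
  (6-9)²=9
  (19-9)²=100
  (6-9)²=9
  (15-9)²=36
  (5-9)²=16
  (10-9)²=1
  (2-9)²=49
Σ(x-μ)² = 220
σ² = 220/7

σ = √(220/7) ≈ 5.6061


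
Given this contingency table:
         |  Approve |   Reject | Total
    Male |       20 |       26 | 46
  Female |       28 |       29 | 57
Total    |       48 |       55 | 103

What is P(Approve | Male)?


P(Approve | Male) = 20/(20+26) = 20/46 = 10/23

P(Approve|Male) = 10/23 ≈ 43.48%


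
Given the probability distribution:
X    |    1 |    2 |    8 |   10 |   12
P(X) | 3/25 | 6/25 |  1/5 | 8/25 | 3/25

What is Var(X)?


E[X] = 171/25
E[X²] = 1579/25
Var(X) = E[X²] - (E[X])² = 1579/25 - 29241/625 = 10234/625

Var(X) = 10234/625 ≈ 16.3744


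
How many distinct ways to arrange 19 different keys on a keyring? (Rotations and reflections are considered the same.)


Free circular arrangements: rotations and reflections both identified.
(n-1)!/2 = 18!/2 = 6402373705728000/2 = 3201186852864000

3201186852864000


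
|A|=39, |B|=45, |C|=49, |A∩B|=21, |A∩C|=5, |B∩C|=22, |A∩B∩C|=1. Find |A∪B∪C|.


|A∪B∪C| = 39+45+49-21-5-22+1 = 86

|A∪B∪C| = 86


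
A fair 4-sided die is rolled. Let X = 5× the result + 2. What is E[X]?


E[die] = (1+4)/2 = 5/2
E[X] = 5×5/2 + 2 = 29/2

E[X] = 29/2


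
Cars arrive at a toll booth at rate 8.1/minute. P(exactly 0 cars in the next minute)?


Poisson(λ=8.1): P(X=0) = e^(-λ)×λ^k/k!
= e^(-8.1) × 8.1^0 / 0!
≈ 0.0003035391381 × 1 / 1 ≈ 0.000304

P(X=0) ≈ 0.000304 ≈ 0.03%


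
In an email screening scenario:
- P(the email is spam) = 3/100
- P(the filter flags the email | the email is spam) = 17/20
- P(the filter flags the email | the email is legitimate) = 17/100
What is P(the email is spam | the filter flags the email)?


Using Bayes' theorem:
P(A|B) = P(B|A)·P(A) / P(B)

P(the filter flags the email) = 17/20 × 3/100 + 17/100 × 97/100
= 51/2000 + 1649/10000 = 119/625

P(the email is spam|the filter flags the email) = (51/2000) / (119/625) = 15/112

P(the email is spam|the filter flags the email) = 15/112 ≈ 13.39%


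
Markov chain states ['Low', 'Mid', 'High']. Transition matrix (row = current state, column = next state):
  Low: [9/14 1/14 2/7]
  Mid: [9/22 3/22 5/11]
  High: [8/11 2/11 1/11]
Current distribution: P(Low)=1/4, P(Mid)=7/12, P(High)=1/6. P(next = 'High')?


P(next=High) = Σᵢ P(now=i)×P(i→High)
= 1/4×2/7 + 7/12×5/11 + 1/6×1/11
= 1/14 + 35/132 + 1/66 = 325/924

P = 325/924 ≈ 0.3517


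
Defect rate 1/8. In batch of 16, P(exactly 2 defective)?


Binomial: P(X=2) = C(16,2)×p^2×(1-p)^14
= 120 × 1/64 × 678223072849/4398046511104 = 10173346092735/35184372088832

P(X=2) = 10173346092735/35184372088832 ≈ 28.91%


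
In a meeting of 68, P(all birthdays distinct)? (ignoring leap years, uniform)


P(all different) = Π(365-i)/365 for i=0..67
= (365/365)×(364/365)×...×(298/365)
= 0.001274

P ≈ 0.0013 ≈ 0.13%


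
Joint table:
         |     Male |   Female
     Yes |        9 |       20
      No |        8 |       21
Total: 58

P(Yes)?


P(Yes) = (9+20)/58 = 29/58 = 1/2

P(Yes) = 1/2 ≈ 50.00%


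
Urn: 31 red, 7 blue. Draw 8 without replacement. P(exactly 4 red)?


Hypergeometric: C(31,4)×C(7,4)/C(38,8)
= 31465×35/48903492 = 35525/1577532

P(X=4) = 35525/1577532 ≈ 2.25%


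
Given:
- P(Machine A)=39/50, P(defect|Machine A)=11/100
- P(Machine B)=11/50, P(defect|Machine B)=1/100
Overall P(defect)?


P(B) = Σ P(B|Aᵢ)×P(Aᵢ)
  11/100×39/50 = 429/5000
  1/100×11/50 = 11/5000
Sum = 11/125

P(defect) = 11/125 ≈ 8.80%


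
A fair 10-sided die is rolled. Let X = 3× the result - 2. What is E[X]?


E[die] = (1+10)/2 = 11/2
E[X] = 3×11/2 - 2 = 29/2

E[X] = 29/2


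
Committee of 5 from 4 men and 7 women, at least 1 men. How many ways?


Count by #men:
  1M,4W: C(4,1)×C(7,4)=140
  2M,3W: C(4,2)×C(7,3)=210
  3M,2W: C(4,3)×C(7,2)=84
  4M,1W: C(4,4)×C(7,1)=7
Total = 441

441


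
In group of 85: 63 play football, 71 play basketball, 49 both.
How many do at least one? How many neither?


|A∪B| = 63+71-49 = 85
Neither = 85-85 = 0

At least one: 85; Neither: 0


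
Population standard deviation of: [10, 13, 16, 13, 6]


Mean = 58/5
  (10-58/5)²=64/25
  (13-58/5)²=49/25
  (16-58/5)²=484/25
  (13-58/5)²=49/25
  (6-58/5)²=784/25
Σ(x-μ)² = 286/5
σ² = (286/5)/5 = 286/25

σ = √(286/25) ≈ 3.3823


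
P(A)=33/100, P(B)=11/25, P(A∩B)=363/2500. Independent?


P(A)×P(B) = 363/2500
P(A∩B) = 363/2500
Equal ✓ → Independent

Yes, independent


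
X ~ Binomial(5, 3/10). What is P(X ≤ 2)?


P(X ≤ 2) = Σ P(X=i) for i=0..2
P(X=0) = 16807/100000
P(X=1) = 7203/20000
P(X=2) = 3087/10000
Sum = 20923/25000

P(X ≤ 2) = 20923/25000 ≈ 83.69%


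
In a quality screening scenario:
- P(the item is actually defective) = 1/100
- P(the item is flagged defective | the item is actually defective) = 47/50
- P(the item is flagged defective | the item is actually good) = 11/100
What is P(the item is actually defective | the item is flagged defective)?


Using Bayes' theorem:
P(A|B) = P(B|A)·P(A) / P(B)

P(the item is flagged defective) = 47/50 × 1/100 + 11/100 × 99/100
= 47/5000 + 1089/10000 = 1183/10000

P(the item is actually defective|the item is flagged defective) = (47/5000) / (1183/10000) = 94/1183

P(the item is actually defective|the item is flagged defective) = 94/1183 ≈ 7.95%


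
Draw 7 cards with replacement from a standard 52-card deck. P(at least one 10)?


P(not a 10) = 48/52 = 12/13
P(none in 7 draws) = (12/13)^7 = 35831808/62748517
P(≥1 10) = 1 - 35831808/62748517 = 26916709/62748517

P = 26916709/62748517 ≈ 42.90%


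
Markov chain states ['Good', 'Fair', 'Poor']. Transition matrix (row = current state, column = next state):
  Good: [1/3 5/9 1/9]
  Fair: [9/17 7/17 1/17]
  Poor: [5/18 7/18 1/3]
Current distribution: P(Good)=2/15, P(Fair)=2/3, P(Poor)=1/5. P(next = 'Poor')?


P(next=Poor) = Σᵢ P(now=i)×P(i→Poor)
= 2/15×1/9 + 2/3×1/17 + 1/5×1/3
= 2/135 + 2/51 + 1/15 = 277/2295

P = 277/2295 ≈ 0.1207


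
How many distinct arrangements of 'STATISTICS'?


Letters: 10, freq: {'S': 3, 'T': 3, 'A': 1, 'I': 2, 'C': 1}
10!/(3!×3!×1!×2!×1!) = 3628800/72 = 50400

50400


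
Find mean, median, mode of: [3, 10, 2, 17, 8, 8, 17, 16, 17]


Sorted: [2, 3, 8, 8, 10, 16, 17, 17, 17]
Mean = 98/9
Median = 10
Freq: {3: 1, 10: 1, 2: 1, 17: 3, 8: 2, 16: 1}
Mode: [17]

Mean=98/9, Median=10, Mode=17


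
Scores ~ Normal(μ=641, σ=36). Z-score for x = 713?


z = (x - μ)/σ = (713 - 641)/36 = 2.0

z = 2.0


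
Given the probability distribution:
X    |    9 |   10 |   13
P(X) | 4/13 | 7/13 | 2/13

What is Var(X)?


E[X] = 132/13
E[X²] = 1362/13
Var(X) = E[X²] - (E[X])² = 1362/13 - 17424/169 = 282/169

Var(X) = 282/169 ≈ 1.6686


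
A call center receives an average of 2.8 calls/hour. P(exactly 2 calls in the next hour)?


Poisson(λ=2.8): P(X=2) = e^(-λ)×λ^k/k!
= e^(-2.8) × 2.8^2 / 2!
≈ 0.06081006263 × 7.84 / 2 ≈ 0.238375

P(X=2) ≈ 0.238375 ≈ 23.84%


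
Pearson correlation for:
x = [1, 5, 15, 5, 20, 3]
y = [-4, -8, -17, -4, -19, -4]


n=6, Σx=49, Σy=-56, Σxy=-711, Σx²=685, Σy²=762
r = (6×(-711) - 49×(-56))/√((6×685 - 49²)(6×762 - (-56)²))
= -1522/√(1709×1436) = -1522/√2454124 ≈ -1522/1566.5644 ≈ -0.9716

r ≈ -0.9716


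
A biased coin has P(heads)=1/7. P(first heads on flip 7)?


Geometric: P(X=7) = (1-p)^(k-1)×p = (6/7)^6×1/7 = 46656/823543

P(X=7) = 46656/823543 ≈ 5.67%


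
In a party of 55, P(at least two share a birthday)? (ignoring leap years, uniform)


P(all different) = Π(365-i)/365 for i=0..54
= 0.013738
P(match) = 1 - 0.013738 = 0.986262

P ≈ 0.9863 ≈ 98.63%


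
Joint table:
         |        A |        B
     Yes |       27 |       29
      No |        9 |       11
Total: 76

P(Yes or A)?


P(Yes∨A) = P(Yes) + P(A) - P(Yes∧A)
= (56 + 36 - 27)/76 = 65/76

P = 65/76 ≈ 85.53%


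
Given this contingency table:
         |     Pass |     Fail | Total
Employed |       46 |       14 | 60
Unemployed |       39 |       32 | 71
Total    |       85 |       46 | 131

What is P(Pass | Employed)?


P(Pass | Employed) = 46/(46+14) = 46/60 = 23/30

P(Pass|Employed) = 23/30 ≈ 76.67%


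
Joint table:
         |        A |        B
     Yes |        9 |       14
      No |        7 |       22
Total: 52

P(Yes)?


P(Yes) = (9+14)/52 = 23/52

P(Yes) = 23/52 ≈ 44.23%


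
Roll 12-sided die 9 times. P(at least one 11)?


P(no 11)^9 = (11/12)^9 = 2357947691/5159780352
P(≥1) = 1 - 2357947691/5159780352 = 2801832661/5159780352

P = 2801832661/5159780352 ≈ 54.30%


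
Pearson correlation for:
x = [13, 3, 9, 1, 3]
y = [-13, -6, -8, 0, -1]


n=5, Σx=29, Σy=-28, Σxy=-262, Σx²=269, Σy²=270
r = (5×(-262) - 29×(-28))/√((5×269 - 29²)(5×270 - (-28)²))
= -498/√(504×566) = -498/√285264 ≈ -498/534.1011 ≈ -0.9324

r ≈ -0.9324


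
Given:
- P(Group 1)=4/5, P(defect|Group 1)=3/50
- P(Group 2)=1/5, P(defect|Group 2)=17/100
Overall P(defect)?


P(B) = Σ P(B|Aᵢ)×P(Aᵢ)
  3/50×4/5 = 6/125
  17/100×1/5 = 17/500
Sum = 41/500

P(defect) = 41/500 ≈ 8.20%


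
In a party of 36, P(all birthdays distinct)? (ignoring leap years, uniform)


P(all different) = Π(365-i)/365 for i=0..35
= (365/365)×(364/365)×...×(330/365)
= 0.167818

P ≈ 0.1678 ≈ 16.78%


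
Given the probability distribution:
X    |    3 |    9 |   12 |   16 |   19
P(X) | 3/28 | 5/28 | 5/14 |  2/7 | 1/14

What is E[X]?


E[X] = Σ x·P(X=x)
= (3)×(3/28) + (9)×(5/28) + (12)×(5/14) + (16)×(2/7) + (19)×(1/14)
= 85/7

E[X] = 85/7
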